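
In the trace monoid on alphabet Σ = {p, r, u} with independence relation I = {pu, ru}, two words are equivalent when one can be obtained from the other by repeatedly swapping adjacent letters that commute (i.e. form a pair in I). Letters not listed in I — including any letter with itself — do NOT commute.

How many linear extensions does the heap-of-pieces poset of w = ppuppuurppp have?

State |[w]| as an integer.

piece 0:p — minimal
piece 1:p rests on {0:p}
piece 2:u — minimal
piece 3:p rests on {1:p}
piece 4:p rests on {3:p}
piece 5:u rests on {2:u}
piece 6:u rests on {5:u}
piece 7:r rests on {4:p}
piece 8:p rests on {7:r}
piece 9:p rests on {8:p}
piece 10:p rests on {9:p}
minimal pieces: {0:p, 2:u}
ways to finish when only these pieces remain (= sum over removing one remaining piece with nothing left below it):
  1 left: {6}→1  {10}→1
  2 left: {5,6}→1  {6,10}→2  {9,10}→1
  3 left: {2,5,6}→1  {5,6,10}→3  {6,9,10}→3  {8,9,10}→1
  4 left: {2,5,6,10}→4  {5,6,9,10}→6  {6,8,9,10}→4  {7,8,9,10}→1
  5 left: {2,5,6,9,10}→10  {4,7,8,9,10}→1  {5,6,8,9,10}→10  {6,7,8,9,10}→5
  6 left: {2,5,6,8,9,10}→20  {3,4,7,8,9,10}→1  {4,6,7,8,9,10}→6  {5,6,7,8,9,10}→15
  7 left: {1,3,4,7,8,9,10}→1  {2,5,6,7,8,9,10}→35  {3,4,6,7,8,9,10}→7  {4,5,6,7,8,9,10}→21
  8 left: {0,1,3,4,7,8,9,10}→1  {1,3,4,6,7,8,9,10}→8  {2,4,5,6,7,8,9,10}→56  {3,4,5,6,7,8,9,10}→28
  9 left: {0,1,3,4,6,7,8,9,10}→9  {1,3,4,5,6,7,8,9,10}→36  {2,3,4,5,6,7,8,9,10}→84
  placing 0:p first → 120 extensions
  placing 2:u first → 45 extensions
total linear extensions = 165

165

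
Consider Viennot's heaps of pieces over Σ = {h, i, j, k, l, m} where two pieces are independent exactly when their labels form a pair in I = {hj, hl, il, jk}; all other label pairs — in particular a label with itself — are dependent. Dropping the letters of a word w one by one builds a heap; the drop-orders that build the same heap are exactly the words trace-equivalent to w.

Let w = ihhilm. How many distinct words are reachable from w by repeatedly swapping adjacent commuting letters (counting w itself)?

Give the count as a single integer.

piece 0:i — minimal
piece 1:h rests on {0:i}
piece 2:h rests on {1:h}
piece 3:i rests on {2:h}
piece 4:l — minimal
piece 5:m rests on {3:i, 4:l}
minimal pieces: {0:i, 4:l}
ways to finish when only these pieces remain (= sum over removing one remaining piece with nothing left below it):
  1 left: {5}→1
  2 left: {3,5}→1  {4,5}→1
  3 left: {2,3,5}→1  {3,4,5}→2
  4 left: {1,2,3,5}→1  {2,3,4,5}→3
  placing 0:i first → 4 extensions
  placing 4:l first → 1 extensions
total linear extensions = 5

5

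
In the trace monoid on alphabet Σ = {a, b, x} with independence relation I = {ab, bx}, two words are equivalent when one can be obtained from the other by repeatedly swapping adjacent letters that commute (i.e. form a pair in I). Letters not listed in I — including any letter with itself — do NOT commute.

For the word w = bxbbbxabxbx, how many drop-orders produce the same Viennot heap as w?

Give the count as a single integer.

0(b) covers ∅
1(x) covers ∅
2(b) covers 0:b
3(b) covers 2:b
4(b) covers 3:b
5(x) covers 1:x
6(a) covers 5:x
7(b) covers 4:b
8(x) covers 6:a
9(b) covers 7:b
10(x) covers 8:x
floor of heap: 0:b, 1:x
completions by unplaced set U, small U first (add the entries for U minus each lowest piece of U):
  |U|=1: {9}:1  {10}:1
  |U|=2: {7,9}:1  {8,10}:1  {9,10}:2
  |U|=3: {4,7,9}:1  {6,8,10}:1  {7,9,10}:3  {8,9,10}:3
  |U|=4: {3,4,7,9}:1  {4,7,9,10}:4  {5,6,8,10}:1  {6,8,9,10}:4  {7,8,9,10}:6
  |U|=5: {1,5,6,8,10}:1  {2,3,4,7,9}:1  {3,4,7,9,10}:5  {4,7,8,9,10}:10  {5,6,8,9,10}:5  {6,7,8,9,10}:10
  |U|=6: {0,2,3,4,7,9}:1  {1,5,6,8,9,10}:6  {2,3,4,7,9,10}:6  {3,4,7,8,9,10}:15  {4,6,7,8,9,10}:20  {5,6,7,8,9,10}:15
  |U|=7: {0,2,3,4,7,9,10}:7  {1,5,6,7,8,9,10}:21  {2,3,4,7,8,9,10}:21  {3,4,6,7,8,9,10}:35  {4,5,6,7,8,9,10}:35
  |U|=8: {0,2,3,4,7,8,9,10}:28  {1,4,5,6,7,8,9,10}:56  {2,3,4,6,7,8,9,10}:56  {3,4,5,6,7,8,9,10}:70
  |U|=9: {0,2,3,4,6,7,8,9,10}:84  {1,3,4,5,6,7,8,9,10}:126  {2,3,4,5,6,7,8,9,10}:126
  start at 0(b): 252
  start at 1(x): 210
sum over floor = 462

462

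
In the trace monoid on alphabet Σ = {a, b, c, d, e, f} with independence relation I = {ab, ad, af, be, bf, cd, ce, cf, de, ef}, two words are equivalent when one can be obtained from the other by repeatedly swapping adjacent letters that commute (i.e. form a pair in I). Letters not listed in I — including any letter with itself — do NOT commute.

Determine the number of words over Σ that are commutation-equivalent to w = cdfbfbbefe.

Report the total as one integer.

drop 0:c onto floor
drop 1:d onto floor
drop 2:f onto {1:d}
drop 3:b onto {0:c, 1:d}
drop 4:f onto {2:f}
drop 5:b onto {3:b}
drop 6:b onto {5:b}
drop 7:e onto floor
drop 8:f onto {4:f}
drop 9:e onto {7:e}
ground layer = {0:c, 1:d, 7:e}
drop-orders for the pieces not yet dropped (sum over which currently-grounded one goes next):
  1 to go: {6} 1  {8} 1  {9} 1
  2 to go: {4,8} 1  {5,6} 1  {6,8} 2  {6,9} 2  {7,9} 1  {8,9} 2
  3 to go: {2,4,8} 1  {3,5,6} 1  {4,6,8} 3  {4,8,9} 3  {5,6,8} 3  {5,6,9} 3  {6,7,9} 3  {6,8,9} 6  {7,8,9} 3
  4 to go: {0,3,5,6} 1  {2,4,6,8} 4  {2,4,8,9} 4  {3,5,6,8} 4  {3,5,6,9} 4  {4,5,6,8} 6  {4,6,8,9} 12  {4,7,8,9} 6  {5,6,7,9} 6  {5,6,8,9} 12  {6,7,8,9} 12
  5 to go: {0,3,5,6,8} 5  {0,3,5,6,9} 5  {2,4,5,6,8} 10  {2,4,6,8,9} 20  {2,4,7,8,9} 10  {3,4,5,6,8} 10  {3,5,6,7,9} 10  {3,5,6,8,9} 20  {4,5,6,8,9} 30  {4,6,7,8,9} 30  {5,6,7,8,9} 30
  6 to go: {0,3,4,5,6,8} 15  {0,3,5,6,7,9} 15  {0,3,5,6,8,9} 30  {2,3,4,5,6,8} 20  {2,4,5,6,8,9} 60  {2,4,6,7,8,9} 60  {3,4,5,6,8,9} 60  {3,5,6,7,8,9} 60  {4,5,6,7,8,9} 90
  7 to go: {0,2,3,4,5,6,8} 35  {0,3,4,5,6,8,9} 105  {0,3,5,6,7,8,9} 105  {1,2,3,4,5,6,8} 20  {2,3,4,5,6,8,9} 140  {2,4,5,6,7,8,9} 210  {3,4,5,6,7,8,9} 210
  8 to go: {0,1,2,3,4,5,6,8} 55  {0,2,3,4,5,6,8,9} 280  {0,3,4,5,6,7,8,9} 420  {1,2,3,4,5,6,8,9} 160  {2,3,4,5,6,7,8,9} 560
  if 0:c drops first: 720 orders
  if 1:d drops first: 1260 orders
  if 7:e drops first: 495 orders
heap linearizations: 2475

2475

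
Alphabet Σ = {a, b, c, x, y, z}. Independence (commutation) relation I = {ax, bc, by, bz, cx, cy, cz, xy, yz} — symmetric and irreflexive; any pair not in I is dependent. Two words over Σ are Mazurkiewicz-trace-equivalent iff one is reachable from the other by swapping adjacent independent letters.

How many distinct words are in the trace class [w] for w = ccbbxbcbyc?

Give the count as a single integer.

1260

drop 0:c onto floor
drop 1:c onto {0:c}
drop 2:b onto floor
drop 3:b onto {2:b}
drop 4:x onto {3:b}
drop 5:b onto {4:x}
drop 6:c onto {1:c}
drop 7:b onto {5:b}
drop 8:y onto floor
drop 9:c onto {6:c}
ground layer = {0:c, 2:b, 8:y}
drop-orders for the pieces not yet dropped (sum over which currently-grounded one goes next):
  1 to go: {7} 1  {8} 1  {9} 1
  2 to go: {5,7} 1  {6,9} 1  {7,8} 2  {7,9} 2  {8,9} 2
  3 to go: {1,6,9} 1  {4,5,7} 1  {5,7,8} 3  {5,7,9} 3  {6,7,9} 3  {6,8,9} 3  {7,8,9} 6
  4 to go: {0,1,6,9} 1  {1,6,7,9} 4  {1,6,8,9} 4  {3,4,5,7} 1  {4,5,7,8} 4  {4,5,7,9} 4  {5,6,7,9} 6  {5,7,8,9} 12  {6,7,8,9} 12
  5 to go: {0,1,6,7,9} 5  {0,1,6,8,9} 5  {1,5,6,7,9} 10  {1,6,7,8,9} 20  {2,3,4,5,7} 1  {3,4,5,7,8} 5  {3,4,5,7,9} 5  {4,5,6,7,9} 10  {4,5,7,8,9} 20  {5,6,7,8,9} 30
  6 to go: {0,1,5,6,7,9} 15  {0,1,6,7,8,9} 30  {1,4,5,6,7,9} 20  {1,5,6,7,8,9} 60  {2,3,4,5,7,8} 6  {2,3,4,5,7,9} 6  {3,4,5,6,7,9} 15  {3,4,5,7,8,9} 30  {4,5,6,7,8,9} 60
  7 to go: {0,1,4,5,6,7,9} 35  {0,1,5,6,7,8,9} 105  {1,3,4,5,6,7,9} 35  {1,4,5,6,7,8,9} 140  {2,3,4,5,6,7,9} 21  {2,3,4,5,7,8,9} 42  {3,4,5,6,7,8,9} 105
  8 to go: {0,1,3,4,5,6,7,9} 70  {0,1,4,5,6,7,8,9} 280  {1,2,3,4,5,6,7,9} 56  {1,3,4,5,6,7,8,9} 280  {2,3,4,5,6,7,8,9} 168
  if 0:c drops first: 504 orders
  if 2:b drops first: 630 orders
  if 8:y drops first: 126 orders
heap linearizations: 1260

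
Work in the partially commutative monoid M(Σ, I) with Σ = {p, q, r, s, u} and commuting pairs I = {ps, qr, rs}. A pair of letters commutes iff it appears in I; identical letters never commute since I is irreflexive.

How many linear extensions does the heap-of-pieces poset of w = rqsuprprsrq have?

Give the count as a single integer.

45

piece 0:r — minimal
piece 1:q — minimal
piece 2:s rests on {1:q}
piece 3:u rests on {0:r, 2:s}
piece 4:p rests on {3:u}
piece 5:r rests on {4:p}
piece 6:p rests on {5:r}
piece 7:r rests on {6:p}
piece 8:s rests on {3:u}
piece 9:r rests on {7:r}
piece 10:q rests on {6:p, 8:s}
minimal pieces: {0:r, 1:q}
ways to finish when only these pieces remain (= sum over removing one remaining piece with nothing left below it):
  1 left: {9}→1  {10}→1
  2 left: {7,9}→1  {8,10}→1  {9,10}→2
  3 left: {7,9,10}→3  {8,9,10}→3
  4 left: {6,7,9,10}→3  {7,8,9,10}→6
  5 left: {5,6,7,9,10}→3  {6,7,8,9,10}→9
  6 left: {4,5,6,7,9,10}→3  {5,6,7,8,9,10}→12
  7 left: {4,5,6,7,8,9,10}→15
  8 left: {3,4,5,6,7,8,9,10}→15
  9 left: {0,3,4,5,6,7,8,9,10}→15  {2,3,4,5,6,7,8,9,10}→15
  placing 0:r first → 15 extensions
  placing 1:q first → 30 extensions
total linear extensions = 45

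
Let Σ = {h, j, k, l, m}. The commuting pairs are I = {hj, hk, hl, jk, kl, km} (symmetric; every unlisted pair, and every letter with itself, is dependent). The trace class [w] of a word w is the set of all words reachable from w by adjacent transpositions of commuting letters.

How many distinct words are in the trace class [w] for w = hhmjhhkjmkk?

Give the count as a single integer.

0(h) covers ∅
1(h) covers 0:h
2(m) covers 1:h
3(j) covers 2:m
4(h) covers 2:m
5(h) covers 4:h
6(k) covers ∅
7(j) covers 3:j
8(m) covers 5:h, 7:j
9(k) covers 6:k
10(k) covers 9:k
floor of heap: 0:h, 6:k
completions by unplaced set U, small U first (add the entries for U minus each lowest piece of U):
  |U|=1: {8}:1  {10}:1
  |U|=2: {5,8}:1  {7,8}:1  {8,10}:2  {9,10}:1
  |U|=3: {3,7,8}:1  {4,5,8}:1  {5,7,8}:2  {5,8,10}:3  {6,9,10}:1  {7,8,10}:3  {8,9,10}:3
  |U|=4: {3,5,7,8}:3  {3,7,8,10}:4  {4,5,7,8}:3  {4,5,8,10}:4  {5,7,8,10}:8  {5,8,9,10}:6  {6,8,9,10}:4  {7,8,9,10}:6
  |U|=5: {3,4,5,7,8}:6  {3,5,7,8,10}:15  {3,7,8,9,10}:10  {4,5,7,8,10}:15  {4,5,8,9,10}:10  {5,6,8,9,10}:10  {5,7,8,9,10}:20  {6,7,8,9,10}:10
  |U|=6: {2,3,4,5,7,8}:6  {3,4,5,7,8,10}:36  {3,5,7,8,9,10}:45  {3,6,7,8,9,10}:20  {4,5,6,8,9,10}:20  {4,5,7,8,9,10}:45  {5,6,7,8,9,10}:40
  |U|=7: {1,2,3,4,5,7,8}:6  {2,3,4,5,7,8,10}:42  {3,4,5,7,8,9,10}:126  {3,5,6,7,8,9,10}:105  {4,5,6,7,8,9,10}:105
  |U|=8: {0,1,2,3,4,5,7,8}:6  {1,2,3,4,5,7,8,10}:48  {2,3,4,5,7,8,9,10}:168  {3,4,5,6,7,8,9,10}:336
  |U|=9: {0,1,2,3,4,5,7,8,10}:54  {1,2,3,4,5,7,8,9,10}:216  {2,3,4,5,6,7,8,9,10}:504
  start at 0(h): 720
  start at 6(k): 270
sum over floor = 990

990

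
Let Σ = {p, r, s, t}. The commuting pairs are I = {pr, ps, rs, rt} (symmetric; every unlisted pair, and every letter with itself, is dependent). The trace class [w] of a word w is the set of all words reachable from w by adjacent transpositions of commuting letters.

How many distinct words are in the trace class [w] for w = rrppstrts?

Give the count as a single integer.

252

#0=r has no predecessor
#1=r depends on [0:r]
#2=p has no predecessor
#3=p depends on [2:p]
#4=s has no predecessor
#5=t depends on [3:p, 4:s]
#6=r depends on [1:r]
#7=t depends on [5:t]
#8=s depends on [7:t]
sources: [0:r, 2:p, 4:s]
N(rest) = Σ N(rest − s) over sources s of rest; N(one piece) = 1:
  size 1 → [6]=1  [8]=1
  size 2 → [1,6]=1  [6,8]=2  [7,8]=1
  size 3 → [0,1,6]=1  [1,6,8]=3  [5,7,8]=1  [6,7,8]=3
  size 4 → [0,1,6,8]=4  [1,6,7,8]=6  [3,5,7,8]=1  [4,5,7,8]=1  [5,6,7,8]=4
  size 5 → [0,1,6,7,8]=10  [1,5,6,7,8]=10  [2,3,5,7,8]=1  [3,4,5,7,8]=2  [3,5,6,7,8]=5  [4,5,6,7,8]=5
  size 6 → [0,1,5,6,7,8]=20  [1,3,5,6,7,8]=15  [1,4,5,6,7,8]=15  [2,3,4,5,7,8]=3  [2,3,5,6,7,8]=6  [3,4,5,6,7,8]=12
  size 7 → [0,1,3,5,6,7,8]=35  [0,1,4,5,6,7,8]=35  [1,2,3,5,6,7,8]=21  [1,3,4,5,6,7,8]=42  [2,3,4,5,6,7,8]=21
  first=0(r) contributes 84
  first=2(p) contributes 112
  first=4(s) contributes 56
|[w]| = 252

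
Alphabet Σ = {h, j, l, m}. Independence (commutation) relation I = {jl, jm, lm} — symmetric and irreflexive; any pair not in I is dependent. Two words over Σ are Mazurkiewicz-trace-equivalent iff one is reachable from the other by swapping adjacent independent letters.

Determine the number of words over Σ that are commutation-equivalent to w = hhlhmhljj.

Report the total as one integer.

3

drop 0:h onto floor
drop 1:h onto {0:h}
drop 2:l onto {1:h}
drop 3:h onto {2:l}
drop 4:m onto {3:h}
drop 5:h onto {4:m}
drop 6:l onto {5:h}
drop 7:j onto {5:h}
drop 8:j onto {7:j}
ground layer = {0:h}
drop-orders for the pieces not yet dropped (sum over which currently-grounded one goes next):
  1 to go: {6} 1  {8} 1
  2 to go: {6,8} 2  {7,8} 1
  3 to go: {6,7,8} 3
  4 to go: {5,6,7,8} 3
  5 to go: {4,5,6,7,8} 3
  6 to go: {3,4,5,6,7,8} 3
  7 to go: {2,3,4,5,6,7,8} 3
  if 0:h drops first: 3 orders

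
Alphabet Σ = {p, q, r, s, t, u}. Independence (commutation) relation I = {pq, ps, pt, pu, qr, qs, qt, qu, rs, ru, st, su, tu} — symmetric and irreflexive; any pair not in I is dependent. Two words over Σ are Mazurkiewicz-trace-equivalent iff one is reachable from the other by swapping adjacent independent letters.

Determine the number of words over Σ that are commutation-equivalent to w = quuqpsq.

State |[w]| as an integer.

420

#0=q has no predecessor
#1=u has no predecessor
#2=u depends on [1:u]
#3=q depends on [0:q]
#4=p has no predecessor
#5=s has no predecessor
#6=q depends on [3:q]
sources: [0:q, 1:u, 4:p, 5:s]
N(rest) = Σ N(rest − s) over sources s of rest; N(one piece) = 1:
  size 1 → [2]=1  [4]=1  [5]=1  [6]=1
  size 2 → [1,2]=1  [2,4]=2  [2,5]=2  [2,6]=2  [3,6]=1  [4,5]=2  [4,6]=2  [5,6]=2
  size 3 → [0,3,6]=1  [1,2,4]=3  [1,2,5]=3  [1,2,6]=3  [2,3,6]=3  [2,4,5]=6  [2,4,6]=6  [2,5,6]=6  [3,4,6]=3  [3,5,6]=3  [4,5,6]=6
  size 4 → [0,2,3,6]=4  [0,3,4,6]=4  [0,3,5,6]=4  [1,2,3,6]=6  [1,2,4,5]=12  [1,2,4,6]=12  [1,2,5,6]=12  [2,3,4,6]=12  [2,3,5,6]=12  [2,4,5,6]=24  [3,4,5,6]=12
  size 5 → [0,1,2,3,6]=10  [0,2,3,4,6]=20  [0,2,3,5,6]=20  [0,3,4,5,6]=20  [1,2,3,4,6]=30  [1,2,3,5,6]=30  [1,2,4,5,6]=60  [2,3,4,5,6]=60
  first=0(q) contributes 180
  first=1(u) contributes 120
  first=4(p) contributes 60
  first=5(s) contributes 60
|[w]| = 420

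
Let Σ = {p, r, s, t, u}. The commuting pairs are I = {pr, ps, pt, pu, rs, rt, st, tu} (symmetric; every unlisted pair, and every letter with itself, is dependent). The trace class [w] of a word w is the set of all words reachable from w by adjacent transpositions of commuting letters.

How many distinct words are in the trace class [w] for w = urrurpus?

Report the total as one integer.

piece 0:u — minimal
piece 1:r rests on {0:u}
piece 2:r rests on {1:r}
piece 3:u rests on {2:r}
piece 4:r rests on {3:u}
piece 5:p — minimal
piece 6:u rests on {4:r}
piece 7:s rests on {6:u}
minimal pieces: {0:u, 5:p}
ways to finish when only these pieces remain (= sum over removing one remaining piece with nothing left below it):
  1 left: {5}→1  {7}→1
  2 left: {5,7}→2  {6,7}→1
  3 left: {4,6,7}→1  {5,6,7}→3
  4 left: {3,4,6,7}→1  {4,5,6,7}→4
  5 left: {2,3,4,6,7}→1  {3,4,5,6,7}→5
  6 left: {1,2,3,4,6,7}→1  {2,3,4,5,6,7}→6
  placing 0:u first → 7 extensions
  placing 5:p first → 1 extensions
total linear extensions = 8

8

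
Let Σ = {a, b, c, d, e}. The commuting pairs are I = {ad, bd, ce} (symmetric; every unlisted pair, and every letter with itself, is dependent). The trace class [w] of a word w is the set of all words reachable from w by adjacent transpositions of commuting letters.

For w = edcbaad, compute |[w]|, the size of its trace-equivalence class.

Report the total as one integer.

4

piece 0:e — minimal
piece 1:d rests on {0:e}
piece 2:c rests on {1:d}
piece 3:b rests on {2:c}
piece 4:a rests on {3:b}
piece 5:a rests on {4:a}
piece 6:d rests on {2:c}
minimal pieces: {0:e}
ways to finish when only these pieces remain (= sum over removing one remaining piece with nothing left below it):
  1 left: {5}→1  {6}→1
  2 left: {4,5}→1  {5,6}→2
  3 left: {3,4,5}→1  {4,5,6}→3
  4 left: {3,4,5,6}→4
  5 left: {2,3,4,5,6}→4
  placing 0:e first → 4 extensions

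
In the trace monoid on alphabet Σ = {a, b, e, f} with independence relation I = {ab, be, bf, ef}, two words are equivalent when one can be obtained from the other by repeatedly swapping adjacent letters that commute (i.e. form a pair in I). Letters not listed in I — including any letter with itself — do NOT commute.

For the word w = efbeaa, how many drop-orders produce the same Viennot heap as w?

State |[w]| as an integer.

18

0(e) covers ∅
1(f) covers ∅
2(b) covers ∅
3(e) covers 0:e
4(a) covers 1:f, 3:e
5(a) covers 4:a
floor of heap: 0:e, 1:f, 2:b
completions by unplaced set U, small U first (add the entries for U minus each lowest piece of U):
  |U|=1: {2}:1  {5}:1
  |U|=2: {2,5}:2  {4,5}:1
  |U|=3: {1,4,5}:1  {2,4,5}:3  {3,4,5}:1
  |U|=4: {0,3,4,5}:1  {1,2,4,5}:4  {1,3,4,5}:2  {2,3,4,5}:4
  start at 0(e): 10
  start at 1(f): 5
  start at 2(b): 3
sum over floor = 18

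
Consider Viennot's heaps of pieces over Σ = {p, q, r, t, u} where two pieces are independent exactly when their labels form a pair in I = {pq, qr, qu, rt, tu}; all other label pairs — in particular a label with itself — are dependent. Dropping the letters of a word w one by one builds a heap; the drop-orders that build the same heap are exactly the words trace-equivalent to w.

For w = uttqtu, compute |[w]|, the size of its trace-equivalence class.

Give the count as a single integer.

0(u) covers ∅
1(t) covers ∅
2(t) covers 1:t
3(q) covers 2:t
4(t) covers 3:q
5(u) covers 0:u
floor of heap: 0:u, 1:t
completions by unplaced set U, small U first (add the entries for U minus each lowest piece of U):
  |U|=1: {4}:1  {5}:1
  |U|=2: {0,5}:1  {3,4}:1  {4,5}:2
  |U|=3: {0,4,5}:3  {2,3,4}:1  {3,4,5}:3
  |U|=4: {0,3,4,5}:6  {1,2,3,4}:1  {2,3,4,5}:4
  start at 0(u): 5
  start at 1(t): 10
sum over floor = 15

15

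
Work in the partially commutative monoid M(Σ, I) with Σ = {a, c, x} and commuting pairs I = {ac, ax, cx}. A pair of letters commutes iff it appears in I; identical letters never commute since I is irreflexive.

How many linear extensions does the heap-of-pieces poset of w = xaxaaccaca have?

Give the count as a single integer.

0(x) covers ∅
1(a) covers ∅
2(x) covers 0:x
3(a) covers 1:a
4(a) covers 3:a
5(c) covers ∅
6(c) covers 5:c
7(a) covers 4:a
8(c) covers 6:c
9(a) covers 7:a
floor of heap: 0:x, 1:a, 5:c
completions by unplaced set U, small U first (add the entries for U minus each lowest piece of U):
  |U|=1: {2}:1  {8}:1  {9}:1
  |U|=2: {0,2}:1  {2,8}:2  {2,9}:2  {6,8}:1  {7,9}:1  {8,9}:2
  |U|=3: {0,2,8}:3  {0,2,9}:3  {2,6,8}:3  {2,7,9}:3  {2,8,9}:6  {4,7,9}:1  {5,6,8}:1  {6,8,9}:3  {7,8,9}:3
  |U|=4: {0,2,6,8}:6  {0,2,7,9}:6  {0,2,8,9}:12  {2,4,7,9}:4  {2,5,6,8}:4  {2,6,8,9}:12  {2,7,8,9}:12  {3,4,7,9}:1  {4,7,8,9}:4  {5,6,8,9}:4  {6,7,8,9}:6
  |U|=5: {0,2,4,7,9}:10  {0,2,5,6,8}:10  {0,2,6,8,9}:30  {0,2,7,8,9}:30  {1,3,4,7,9}:1  {2,3,4,7,9}:5  {2,4,7,8,9}:20  {2,5,6,8,9}:20  {2,6,7,8,9}:30  {3,4,7,8,9}:5  {4,6,7,8,9}:10  {5,6,7,8,9}:10
  |U|=6: {0,2,3,4,7,9}:15  {0,2,4,7,8,9}:60  {0,2,5,6,8,9}:60  {0,2,6,7,8,9}:90  {1,2,3,4,7,9}:6  {1,3,4,7,8,9}:6  {2,3,4,7,8,9}:30  {2,4,6,7,8,9}:60  {2,5,6,7,8,9}:60  {3,4,6,7,8,9}:15  {4,5,6,7,8,9}:20
  |U|=7: {0,1,2,3,4,7,9}:21  {0,2,3,4,7,8,9}:105  {0,2,4,6,7,8,9}:210  {0,2,5,6,7,8,9}:210  {1,2,3,4,7,8,9}:42  {1,3,4,6,7,8,9}:21  {2,3,4,6,7,8,9}:105  {2,4,5,6,7,8,9}:140  {3,4,5,6,7,8,9}:35
  |U|=8: {0,1,2,3,4,7,8,9}:168  {0,2,3,4,6,7,8,9}:420  {0,2,4,5,6,7,8,9}:560  {1,2,3,4,6,7,8,9}:168  {1,3,4,5,6,7,8,9}:56  {2,3,4,5,6,7,8,9}:280
  start at 0(x): 504
  start at 1(a): 1260
  start at 5(c): 756
sum over floor = 2520

2520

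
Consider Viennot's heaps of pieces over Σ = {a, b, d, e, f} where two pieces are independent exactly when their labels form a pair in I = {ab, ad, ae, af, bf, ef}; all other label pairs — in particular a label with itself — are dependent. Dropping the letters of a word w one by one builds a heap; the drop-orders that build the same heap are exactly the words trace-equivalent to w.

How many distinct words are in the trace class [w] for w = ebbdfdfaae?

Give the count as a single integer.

90

piece 0:e — minimal
piece 1:b rests on {0:e}
piece 2:b rests on {1:b}
piece 3:d rests on {2:b}
piece 4:f rests on {3:d}
piece 5:d rests on {4:f}
piece 6:f rests on {5:d}
piece 7:a — minimal
piece 8:a rests on {7:a}
piece 9:e rests on {5:d}
minimal pieces: {0:e, 7:a}
ways to finish when only these pieces remain (= sum over removing one remaining piece with nothing left below it):
  1 left: {6}→1  {8}→1  {9}→1
  2 left: {6,8}→2  {6,9}→2  {7,8}→1  {8,9}→2
  3 left: {5,6,9}→2  {6,7,8}→3  {6,8,9}→6  {7,8,9}→3
  4 left: {4,5,6,9}→2  {5,6,8,9}→8  {6,7,8,9}→12
  5 left: {3,4,5,6,9}→2  {4,5,6,8,9}→10  {5,6,7,8,9}→20
  6 left: {2,3,4,5,6,9}→2  {3,4,5,6,8,9}→12  {4,5,6,7,8,9}→30
  7 left: {1,2,3,4,5,6,9}→2  {2,3,4,5,6,8,9}→14  {3,4,5,6,7,8,9}→42
  8 left: {0,1,2,3,4,5,6,9}→2  {1,2,3,4,5,6,8,9}→16  {2,3,4,5,6,7,8,9}→56
  placing 0:e first → 72 extensions
  placing 7:a first → 18 extensions
total linear extensions = 90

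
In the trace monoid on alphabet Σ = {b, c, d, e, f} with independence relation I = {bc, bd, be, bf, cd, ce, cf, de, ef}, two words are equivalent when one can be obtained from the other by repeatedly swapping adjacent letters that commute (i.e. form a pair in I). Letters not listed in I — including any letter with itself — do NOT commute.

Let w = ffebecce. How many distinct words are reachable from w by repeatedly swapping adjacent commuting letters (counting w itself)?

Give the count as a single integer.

1680

0(f) covers ∅
1(f) covers 0:f
2(e) covers ∅
3(b) covers ∅
4(e) covers 2:e
5(c) covers ∅
6(c) covers 5:c
7(e) covers 4:e
floor of heap: 0:f, 2:e, 3:b, 5:c
completions by unplaced set U, small U first (add the entries for U minus each lowest piece of U):
  |U|=1: {1}:1  {3}:1  {6}:1  {7}:1
  |U|=2: {0,1}:1  {1,3}:2  {1,6}:2  {1,7}:2  {3,6}:2  {3,7}:2  {4,7}:1  {5,6}:1  {6,7}:2
  |U|=3: {0,1,3}:3  {0,1,6}:3  {0,1,7}:3  {1,3,6}:6  {1,3,7}:6  {1,4,7}:3  {1,5,6}:3  {1,6,7}:6  {2,4,7}:1  {3,4,7}:3  {3,5,6}:3  {3,6,7}:6  {4,6,7}:3  {5,6,7}:3
  |U|=4: {0,1,3,6}:12  {0,1,3,7}:12  {0,1,4,7}:6  {0,1,5,6}:6  {0,1,6,7}:12  {1,2,4,7}:4  {1,3,4,7}:12  {1,3,5,6}:12  {1,3,6,7}:24  {1,4,6,7}:12  {1,5,6,7}:12  {2,3,4,7}:4  {2,4,6,7}:4  {3,4,6,7}:12  {3,5,6,7}:12  {4,5,6,7}:6
  |U|=5: {0,1,2,4,7}:10  {0,1,3,4,7}:30  {0,1,3,5,6}:30  {0,1,3,6,7}:60  {0,1,4,6,7}:30  {0,1,5,6,7}:30  {1,2,3,4,7}:20  {1,2,4,6,7}:20  {1,3,4,6,7}:60  {1,3,5,6,7}:60  {1,4,5,6,7}:30  {2,3,4,6,7}:20  {2,4,5,6,7}:10  {3,4,5,6,7}:30
  |U|=6: {0,1,2,3,4,7}:60  {0,1,2,4,6,7}:60  {0,1,3,4,6,7}:180  {0,1,3,5,6,7}:180  {0,1,4,5,6,7}:90  {1,2,3,4,6,7}:120  {1,2,4,5,6,7}:60  {1,3,4,5,6,7}:180  {2,3,4,5,6,7}:60
  start at 0(f): 420
  start at 2(e): 630
  start at 3(b): 210
  start at 5(c): 420
sum over floor = 1680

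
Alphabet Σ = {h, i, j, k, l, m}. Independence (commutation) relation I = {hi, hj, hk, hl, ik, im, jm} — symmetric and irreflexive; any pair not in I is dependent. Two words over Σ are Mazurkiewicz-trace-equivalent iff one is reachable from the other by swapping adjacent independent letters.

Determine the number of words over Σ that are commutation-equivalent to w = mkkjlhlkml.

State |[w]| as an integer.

piece 0:m — minimal
piece 1:k rests on {0:m}
piece 2:k rests on {1:k}
piece 3:j rests on {2:k}
piece 4:l rests on {3:j}
piece 5:h rests on {0:m}
piece 6:l rests on {4:l}
piece 7:k rests on {6:l}
piece 8:m rests on {5:h, 7:k}
piece 9:l rests on {8:m}
minimal pieces: {0:m}
ways to finish when only these pieces remain (= sum over removing one remaining piece with nothing left below it):
  1 left: {9}→1
  2 left: {8,9}→1
  3 left: {5,8,9}→1  {7,8,9}→1
  4 left: {5,7,8,9}→2  {6,7,8,9}→1
  5 left: {4,6,7,8,9}→1  {5,6,7,8,9}→3
  6 left: {3,4,6,7,8,9}→1  {4,5,6,7,8,9}→4
  7 left: {2,3,4,6,7,8,9}→1  {3,4,5,6,7,8,9}→5
  8 left: {1,2,3,4,6,7,8,9}→1  {2,3,4,5,6,7,8,9}→6
  placing 0:m first → 7 extensions

7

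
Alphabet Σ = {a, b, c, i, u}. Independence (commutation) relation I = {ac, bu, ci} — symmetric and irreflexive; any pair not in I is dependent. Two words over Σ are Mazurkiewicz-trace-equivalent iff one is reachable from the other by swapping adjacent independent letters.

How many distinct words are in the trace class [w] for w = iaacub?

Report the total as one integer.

piece 0:i — minimal
piece 1:a rests on {0:i}
piece 2:a rests on {1:a}
piece 3:c — minimal
piece 4:u rests on {2:a, 3:c}
piece 5:b rests on {2:a, 3:c}
minimal pieces: {0:i, 3:c}
ways to finish when only these pieces remain (= sum over removing one remaining piece with nothing left below it):
  1 left: {4}→1  {5}→1
  2 left: {4,5}→2
  3 left: {2,4,5}→2  {3,4,5}→2
  4 left: {1,2,4,5}→2  {2,3,4,5}→4
  placing 0:i first → 6 extensions
  placing 3:c first → 2 extensions
total linear extensions = 8

8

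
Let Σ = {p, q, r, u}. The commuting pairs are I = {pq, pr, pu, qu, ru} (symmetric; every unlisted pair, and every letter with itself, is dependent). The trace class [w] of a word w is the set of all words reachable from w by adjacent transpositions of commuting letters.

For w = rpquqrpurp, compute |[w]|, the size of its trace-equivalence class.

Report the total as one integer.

2520

drop 0:r onto floor
drop 1:p onto floor
drop 2:q onto {0:r}
drop 3:u onto floor
drop 4:q onto {2:q}
drop 5:r onto {4:q}
drop 6:p onto {1:p}
drop 7:u onto {3:u}
drop 8:r onto {5:r}
drop 9:p onto {6:p}
ground layer = {0:r, 1:p, 3:u}
drop-orders for the pieces not yet dropped (sum over which currently-grounded one goes next):
  1 to go: {7} 1  {8} 1  {9} 1
  2 to go: {3,7} 1  {5,8} 1  {6,9} 1  {7,8} 2  {7,9} 2  {8,9} 2
  3 to go: {1,6,9} 1  {3,7,8} 3  {3,7,9} 3  {4,5,8} 1  {5,7,8} 3  {5,8,9} 3  {6,7,9} 3  {6,8,9} 3  {7,8,9} 6
  4 to go: {1,6,7,9} 4  {1,6,8,9} 4  {2,4,5,8} 1  {3,5,7,8} 6  {3,6,7,9} 6  {3,7,8,9} 12  {4,5,7,8} 4  {4,5,8,9} 4  {5,6,8,9} 6  {5,7,8,9} 12  {6,7,8,9} 12
  5 to go: {0,2,4,5,8} 1  {1,3,6,7,9} 10  {1,5,6,8,9} 10  {1,6,7,8,9} 20  {2,4,5,7,8} 5  {2,4,5,8,9} 5  {3,4,5,7,8} 10  {3,5,7,8,9} 30  {3,6,7,8,9} 30  {4,5,6,8,9} 10  {4,5,7,8,9} 20  {5,6,7,8,9} 30
  6 to go: {0,2,4,5,7,8} 6  {0,2,4,5,8,9} 6  {1,3,6,7,8,9} 60  {1,4,5,6,8,9} 20  {1,5,6,7,8,9} 60  {2,3,4,5,7,8} 15  {2,4,5,6,8,9} 15  {2,4,5,7,8,9} 30  {3,4,5,7,8,9} 60  {3,5,6,7,8,9} 90  {4,5,6,7,8,9} 60
  7 to go: {0,2,3,4,5,7,8} 21  {0,2,4,5,6,8,9} 21  {0,2,4,5,7,8,9} 42  {1,2,4,5,6,8,9} 35  {1,3,5,6,7,8,9} 210  {1,4,5,6,7,8,9} 140  {2,3,4,5,7,8,9} 105  {2,4,5,6,7,8,9} 105  {3,4,5,6,7,8,9} 210
  8 to go: {0,1,2,4,5,6,8,9} 56  {0,2,3,4,5,7,8,9} 168  {0,2,4,5,6,7,8,9} 168  {1,2,4,5,6,7,8,9} 280  {1,3,4,5,6,7,8,9} 560  {2,3,4,5,6,7,8,9} 420
  if 0:r drops first: 1260 orders
  if 1:p drops first: 756 orders
  if 3:u drops first: 504 orders
heap linearizations: 2520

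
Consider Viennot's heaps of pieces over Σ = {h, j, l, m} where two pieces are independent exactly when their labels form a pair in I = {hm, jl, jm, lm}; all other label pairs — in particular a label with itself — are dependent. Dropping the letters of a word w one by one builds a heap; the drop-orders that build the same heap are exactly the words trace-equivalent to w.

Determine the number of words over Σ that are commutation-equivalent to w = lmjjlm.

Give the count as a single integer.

90

drop 0:l onto floor
drop 1:m onto floor
drop 2:j onto floor
drop 3:j onto {2:j}
drop 4:l onto {0:l}
drop 5:m onto {1:m}
ground layer = {0:l, 1:m, 2:j}
drop-orders for the pieces not yet dropped (sum over which currently-grounded one goes next):
  1 to go: {3} 1  {4} 1  {5} 1
  2 to go: {0,4} 1  {1,5} 1  {2,3} 1  {3,4} 2  {3,5} 2  {4,5} 2
  3 to go: {0,3,4} 3  {0,4,5} 3  {1,3,5} 3  {1,4,5} 3  {2,3,4} 3  {2,3,5} 3  {3,4,5} 6
  4 to go: {0,1,4,5} 6  {0,2,3,4} 6  {0,3,4,5} 12  {1,2,3,5} 6  {1,3,4,5} 12  {2,3,4,5} 12
  if 0:l drops first: 30 orders
  if 1:m drops first: 30 orders
  if 2:j drops first: 30 orders
heap linearizations: 90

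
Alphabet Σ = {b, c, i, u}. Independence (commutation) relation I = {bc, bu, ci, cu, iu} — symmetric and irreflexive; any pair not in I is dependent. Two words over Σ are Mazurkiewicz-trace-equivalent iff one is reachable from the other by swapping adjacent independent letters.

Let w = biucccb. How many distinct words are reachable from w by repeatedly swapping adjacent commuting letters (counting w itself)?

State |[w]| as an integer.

0(b) covers ∅
1(i) covers 0:b
2(u) covers ∅
3(c) covers ∅
4(c) covers 3:c
5(c) covers 4:c
6(b) covers 1:i
floor of heap: 0:b, 2:u, 3:c
completions by unplaced set U, small U first (add the entries for U minus each lowest piece of U):
  |U|=1: {2}:1  {5}:1  {6}:1
  |U|=2: {1,6}:1  {2,5}:2  {2,6}:2  {4,5}:1  {5,6}:2
  |U|=3: {0,1,6}:1  {1,2,6}:3  {1,5,6}:3  {2,4,5}:3  {2,5,6}:6  {3,4,5}:1  {4,5,6}:3
  |U|=4: {0,1,2,6}:4  {0,1,5,6}:4  {1,2,5,6}:12  {1,4,5,6}:6  {2,3,4,5}:4  {2,4,5,6}:12  {3,4,5,6}:4
  |U|=5: {0,1,2,5,6}:20  {0,1,4,5,6}:10  {1,2,4,5,6}:30  {1,3,4,5,6}:10  {2,3,4,5,6}:20
  start at 0(b): 60
  start at 2(u): 20
  start at 3(c): 60
sum over floor = 140

140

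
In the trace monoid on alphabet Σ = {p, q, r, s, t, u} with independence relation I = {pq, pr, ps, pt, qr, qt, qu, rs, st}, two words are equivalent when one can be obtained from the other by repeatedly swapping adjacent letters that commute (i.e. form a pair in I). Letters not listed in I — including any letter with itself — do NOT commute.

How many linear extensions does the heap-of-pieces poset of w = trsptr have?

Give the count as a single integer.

30

piece 0:t — minimal
piece 1:r rests on {0:t}
piece 2:s — minimal
piece 3:p — minimal
piece 4:t rests on {1:r}
piece 5:r rests on {4:t}
minimal pieces: {0:t, 2:s, 3:p}
ways to finish when only these pieces remain (= sum over removing one remaining piece with nothing left below it):
  1 left: {2}→1  {3}→1  {5}→1
  2 left: {2,3}→2  {2,5}→2  {3,5}→2  {4,5}→1
  3 left: {1,4,5}→1  {2,3,5}→6  {2,4,5}→3  {3,4,5}→3
  4 left: {0,1,4,5}→1  {1,2,4,5}→4  {1,3,4,5}→4  {2,3,4,5}→12
  placing 0:t first → 20 extensions
  placing 2:s first → 5 extensions
  placing 3:p first → 5 extensions
total linear extensions = 30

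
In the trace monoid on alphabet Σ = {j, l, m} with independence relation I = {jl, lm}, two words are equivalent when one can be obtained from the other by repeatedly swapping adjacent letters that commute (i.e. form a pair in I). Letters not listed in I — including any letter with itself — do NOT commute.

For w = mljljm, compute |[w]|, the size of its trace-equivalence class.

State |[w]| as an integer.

15

drop 0:m onto floor
drop 1:l onto floor
drop 2:j onto {0:m}
drop 3:l onto {1:l}
drop 4:j onto {2:j}
drop 5:m onto {4:j}
ground layer = {0:m, 1:l}
drop-orders for the pieces not yet dropped (sum over which currently-grounded one goes next):
  1 to go: {3} 1  {5} 1
  2 to go: {1,3} 1  {3,5} 2  {4,5} 1
  3 to go: {1,3,5} 3  {2,4,5} 1  {3,4,5} 3
  4 to go: {0,2,4,5} 1  {1,3,4,5} 6  {2,3,4,5} 4
  if 0:m drops first: 10 orders
  if 1:l drops first: 5 orders
heap linearizations: 15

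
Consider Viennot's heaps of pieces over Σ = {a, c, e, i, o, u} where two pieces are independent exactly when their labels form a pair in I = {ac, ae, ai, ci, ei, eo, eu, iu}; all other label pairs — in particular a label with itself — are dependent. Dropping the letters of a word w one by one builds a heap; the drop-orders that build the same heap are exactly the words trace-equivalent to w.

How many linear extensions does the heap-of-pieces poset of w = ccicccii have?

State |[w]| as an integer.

56

drop 0:c onto floor
drop 1:c onto {0:c}
drop 2:i onto floor
drop 3:c onto {1:c}
drop 4:c onto {3:c}
drop 5:c onto {4:c}
drop 6:i onto {2:i}
drop 7:i onto {6:i}
ground layer = {0:c, 2:i}
drop-orders for the pieces not yet dropped (sum over which currently-grounded one goes next):
  1 to go: {5} 1  {7} 1
  2 to go: {4,5} 1  {5,7} 2  {6,7} 1
  3 to go: {2,6,7} 1  {3,4,5} 1  {4,5,7} 3  {5,6,7} 3
  4 to go: {1,3,4,5} 1  {2,5,6,7} 4  {3,4,5,7} 4  {4,5,6,7} 6
  5 to go: {0,1,3,4,5} 1  {1,3,4,5,7} 5  {2,4,5,6,7} 10  {3,4,5,6,7} 10
  6 to go: {0,1,3,4,5,7} 6  {1,3,4,5,6,7} 15  {2,3,4,5,6,7} 20
  if 0:c drops first: 35 orders
  if 2:i drops first: 21 orders
heap linearizations: 56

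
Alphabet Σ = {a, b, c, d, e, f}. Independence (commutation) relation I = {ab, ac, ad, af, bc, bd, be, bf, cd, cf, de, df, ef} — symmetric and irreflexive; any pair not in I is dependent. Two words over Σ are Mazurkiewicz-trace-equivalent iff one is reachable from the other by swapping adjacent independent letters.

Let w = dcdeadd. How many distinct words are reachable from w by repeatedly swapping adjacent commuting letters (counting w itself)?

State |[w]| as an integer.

#0=d has no predecessor
#1=c has no predecessor
#2=d depends on [0:d]
#3=e depends on [1:c]
#4=a depends on [3:e]
#5=d depends on [2:d]
#6=d depends on [5:d]
sources: [0:d, 1:c]
N(rest) = Σ N(rest − s) over sources s of rest; N(one piece) = 1:
  size 1 → [4]=1  [6]=1
  size 2 → [3,4]=1  [4,6]=2  [5,6]=1
  size 3 → [1,3,4]=1  [2,5,6]=1  [3,4,6]=3  [4,5,6]=3
  size 4 → [0,2,5,6]=1  [1,3,4,6]=4  [2,4,5,6]=4  [3,4,5,6]=6
  size 5 → [0,2,4,5,6]=5  [1,3,4,5,6]=10  [2,3,4,5,6]=10
  first=0(d) contributes 20
  first=1(c) contributes 15
|[w]| = 35

35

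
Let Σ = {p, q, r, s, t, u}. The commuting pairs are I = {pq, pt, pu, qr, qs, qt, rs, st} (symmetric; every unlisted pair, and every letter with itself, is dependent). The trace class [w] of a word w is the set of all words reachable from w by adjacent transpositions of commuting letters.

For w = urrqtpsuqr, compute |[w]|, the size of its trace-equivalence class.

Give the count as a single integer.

36

0(u) covers ∅
1(r) covers 0:u
2(r) covers 1:r
3(q) covers 0:u
4(t) covers 2:r
5(p) covers 2:r
6(s) covers 5:p
7(u) covers 3:q, 4:t, 6:s
8(q) covers 7:u
9(r) covers 7:u
floor of heap: 0:u
completions by unplaced set U, small U first (add the entries for U minus each lowest piece of U):
  |U|=1: {8}:1  {9}:1
  |U|=2: {8,9}:2
  |U|=3: {7,8,9}:2
  |U|=4: {3,7,8,9}:2  {4,7,8,9}:2  {6,7,8,9}:2
  |U|=5: {3,4,7,8,9}:4  {3,6,7,8,9}:4  {4,6,7,8,9}:4  {5,6,7,8,9}:2
  |U|=6: {3,4,6,7,8,9}:12  {3,5,6,7,8,9}:6  {4,5,6,7,8,9}:6
  |U|=7: {2,4,5,6,7,8,9}:6  {3,4,5,6,7,8,9}:24
  |U|=8: {1,2,4,5,6,7,8,9}:6  {2,3,4,5,6,7,8,9}:30
  start at 0(u): 36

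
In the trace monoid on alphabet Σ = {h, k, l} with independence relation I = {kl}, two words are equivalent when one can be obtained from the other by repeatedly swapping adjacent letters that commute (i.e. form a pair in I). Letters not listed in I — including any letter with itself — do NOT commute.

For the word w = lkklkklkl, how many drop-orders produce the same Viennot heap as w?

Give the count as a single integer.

126

drop 0:l onto floor
drop 1:k onto floor
drop 2:k onto {1:k}
drop 3:l onto {0:l}
drop 4:k onto {2:k}
drop 5:k onto {4:k}
drop 6:l onto {3:l}
drop 7:k onto {5:k}
drop 8:l onto {6:l}
ground layer = {0:l, 1:k}
drop-orders for the pieces not yet dropped (sum over which currently-grounded one goes next):
  1 to go: {7} 1  {8} 1
  2 to go: {5,7} 1  {6,8} 1  {7,8} 2
  3 to go: {3,6,8} 1  {4,5,7} 1  {5,7,8} 3  {6,7,8} 3
  4 to go: {0,3,6,8} 1  {2,4,5,7} 1  {3,6,7,8} 4  {4,5,7,8} 4  {5,6,7,8} 6
  5 to go: {0,3,6,7,8} 5  {1,2,4,5,7} 1  {2,4,5,7,8} 5  {3,5,6,7,8} 10  {4,5,6,7,8} 10
  6 to go: {0,3,5,6,7,8} 15  {1,2,4,5,7,8} 6  {2,4,5,6,7,8} 15  {3,4,5,6,7,8} 20
  7 to go: {0,3,4,5,6,7,8} 35  {1,2,4,5,6,7,8} 21  {2,3,4,5,6,7,8} 35
  if 0:l drops first: 56 orders
  if 1:k drops first: 70 orders
heap linearizations: 126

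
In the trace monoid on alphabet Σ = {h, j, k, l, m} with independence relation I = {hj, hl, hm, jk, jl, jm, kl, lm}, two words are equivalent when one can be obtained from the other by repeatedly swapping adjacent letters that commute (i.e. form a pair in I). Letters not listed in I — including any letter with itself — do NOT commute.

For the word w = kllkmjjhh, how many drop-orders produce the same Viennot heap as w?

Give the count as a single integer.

2268

drop 0:k onto floor
drop 1:l onto floor
drop 2:l onto {1:l}
drop 3:k onto {0:k}
drop 4:m onto {3:k}
drop 5:j onto floor
drop 6:j onto {5:j}
drop 7:h onto {3:k}
drop 8:h onto {7:h}
ground layer = {0:k, 1:l, 5:j}
drop-orders for the pieces not yet dropped (sum over which currently-grounded one goes next):
  1 to go: {2} 1  {4} 1  {6} 1  {8} 1
  2 to go: {1,2} 1  {2,4} 2  {2,6} 2  {2,8} 2  {4,6} 2  {4,8} 2  {5,6} 1  {6,8} 2  {7,8} 1
  3 to go: {1,2,4} 3  {1,2,6} 3  {1,2,8} 3  {2,4,6} 6  {2,4,8} 6  {2,5,6} 3  {2,6,8} 6  {2,7,8} 3  {4,5,6} 3  {4,6,8} 6  {4,7,8} 3  {5,6,8} 3  {6,7,8} 3
  4 to go: {1,2,4,6} 12  {1,2,4,8} 12  {1,2,5,6} 6  {1,2,6,8} 12  {1,2,7,8} 6  {2,4,5,6} 12  {2,4,6,8} 24  {2,4,7,8} 12  {2,5,6,8} 12  {2,6,7,8} 12  {3,4,7,8} 3  {4,5,6,8} 12  {4,6,7,8} 12  {5,6,7,8} 6
  5 to go: {0,3,4,7,8} 3  {1,2,4,5,6} 30  {1,2,4,6,8} 60  {1,2,4,7,8} 30  {1,2,5,6,8} 30  {1,2,6,7,8} 30  {2,3,4,7,8} 15  {2,4,5,6,8} 60  {2,4,6,7,8} 60  {2,5,6,7,8} 30  {3,4,6,7,8} 15  {4,5,6,7,8} 30
  6 to go: {0,2,3,4,7,8} 18  {0,3,4,6,7,8} 18  {1,2,3,4,7,8} 45  {1,2,4,5,6,8} 180  {1,2,4,6,7,8} 180  {1,2,5,6,7,8} 90  {2,3,4,6,7,8} 90  {2,4,5,6,7,8} 180  {3,4,5,6,7,8} 45
  7 to go: {0,1,2,3,4,7,8} 63  {0,2,3,4,6,7,8} 126  {0,3,4,5,6,7,8} 63  {1,2,3,4,6,7,8} 315  {1,2,4,5,6,7,8} 630  {2,3,4,5,6,7,8} 315
  if 0:k drops first: 1260 orders
  if 1:l drops first: 504 orders
  if 5:j drops first: 504 orders
heap linearizations: 2268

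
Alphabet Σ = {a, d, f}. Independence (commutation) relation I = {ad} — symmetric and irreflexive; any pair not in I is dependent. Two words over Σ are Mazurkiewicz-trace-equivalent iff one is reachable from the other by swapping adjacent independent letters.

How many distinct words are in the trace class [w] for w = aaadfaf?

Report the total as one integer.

4

#0=a has no predecessor
#1=a depends on [0:a]
#2=a depends on [1:a]
#3=d has no predecessor
#4=f depends on [2:a, 3:d]
#5=a depends on [4:f]
#6=f depends on [5:a]
sources: [0:a, 3:d]
N(rest) = Σ N(rest − s) over sources s of rest; N(one piece) = 1:
  size 1 → [6]=1
  size 2 → [5,6]=1
  size 3 → [4,5,6]=1
  size 4 → [2,4,5,6]=1  [3,4,5,6]=1
  size 5 → [1,2,4,5,6]=1  [2,3,4,5,6]=2
  first=0(a) contributes 3
  first=3(d) contributes 1
|[w]| = 4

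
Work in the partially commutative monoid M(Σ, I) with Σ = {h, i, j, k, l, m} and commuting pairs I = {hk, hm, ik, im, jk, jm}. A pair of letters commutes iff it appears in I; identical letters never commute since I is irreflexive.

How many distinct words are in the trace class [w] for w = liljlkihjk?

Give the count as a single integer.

0(l) covers ∅
1(i) covers 0:l
2(l) covers 1:i
3(j) covers 2:l
4(l) covers 3:j
5(k) covers 4:l
6(i) covers 4:l
7(h) covers 6:i
8(j) covers 7:h
9(k) covers 5:k
floor of heap: 0:l
completions by unplaced set U, small U first (add the entries for U minus each lowest piece of U):
  |U|=1: {8}:1  {9}:1
  |U|=2: {5,9}:1  {7,8}:1  {8,9}:2
  |U|=3: {5,8,9}:3  {6,7,8}:1  {7,8,9}:3
  |U|=4: {5,7,8,9}:6  {6,7,8,9}:4
  |U|=5: {5,6,7,8,9}:10
  |U|=6: {4,5,6,7,8,9}:10
  |U|=7: {3,4,5,6,7,8,9}:10
  |U|=8: {2,3,4,5,6,7,8,9}:10
  start at 0(l): 10

10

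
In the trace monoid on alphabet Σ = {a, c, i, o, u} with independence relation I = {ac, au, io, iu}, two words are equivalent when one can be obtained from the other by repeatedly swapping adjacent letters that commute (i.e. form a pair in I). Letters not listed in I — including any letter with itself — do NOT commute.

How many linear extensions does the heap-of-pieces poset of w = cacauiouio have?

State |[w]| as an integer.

#0=c has no predecessor
#1=a has no predecessor
#2=c depends on [0:c]
#3=a depends on [1:a]
#4=u depends on [2:c]
#5=i depends on [2:c, 3:a]
#6=o depends on [3:a, 4:u]
#7=u depends on [6:o]
#8=i depends on [5:i]
#9=o depends on [7:u]
sources: [0:c, 1:a]
N(rest) = Σ N(rest − s) over sources s of rest; N(one piece) = 1:
  size 1 → [8]=1  [9]=1
  size 2 → [5,8]=1  [7,9]=1  [8,9]=2
  size 3 → [5,8,9]=3  [6,7,9]=1  [7,8,9]=3
  size 4 → [4,6,7,9]=1  [5,7,8,9]=6  [6,7,8,9]=4
  size 5 → [4,6,7,8,9]=5  [5,6,7,8,9]=10
  size 6 → [3,5,6,7,8,9]=10  [4,5,6,7,8,9]=15
  size 7 → [1,3,5,6,7,8,9]=10  [2,4,5,6,7,8,9]=15  [3,4,5,6,7,8,9]=25
  size 8 → [0,2,4,5,6,7,8,9]=15  [1,3,4,5,6,7,8,9]=35  [2,3,4,5,6,7,8,9]=40
  first=0(c) contributes 75
  first=1(a) contributes 55
|[w]| = 130

130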